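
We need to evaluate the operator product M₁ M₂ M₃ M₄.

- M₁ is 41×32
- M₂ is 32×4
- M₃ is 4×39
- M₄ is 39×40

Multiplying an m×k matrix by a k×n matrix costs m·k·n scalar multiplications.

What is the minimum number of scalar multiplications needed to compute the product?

Adjacent pairs: M₁M₂ = 41·32·4 = 5248; M₂M₃ = 32·4·39 = 4992; M₃M₄ = 4·39·40 = 6240.
Length 3: M₁..M₃: k=1: 0+4992+41·32·39=56160; k=2: 5248+0+41·4·39=11644 → min 11644 | M₂..M₄: k=2: 0+6240+32·4·40=11360; k=3: 4992+0+32·39·40=54912 → min 11360.
Length 4: M₁..M₄: k=1: 0+11360+41·32·40=63840; k=2: 5248+6240+41·4·40=18048; k=3: 11644+0+41·39·40=75604 → min 18048.
Optimal order: ((M₁ M₂) (M₃ M₄)) with cost 18048.

18048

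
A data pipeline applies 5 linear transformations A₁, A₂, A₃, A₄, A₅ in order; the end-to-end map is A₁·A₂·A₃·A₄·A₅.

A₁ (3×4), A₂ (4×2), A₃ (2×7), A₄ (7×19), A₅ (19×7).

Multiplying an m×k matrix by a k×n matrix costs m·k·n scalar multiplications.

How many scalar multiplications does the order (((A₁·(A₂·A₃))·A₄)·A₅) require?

(A₂·A₃): 4×2 by 2×7 → 4×7, cost 4·2·7 = 56
(A₁·(A₂·A₃)): 3×4 by 4×7 → 3×7, cost 3·4·7 = 84; cumulative 140
((A₁·(A₂·A₃))·A₄): 3×7 by 7×19 → 3×19, cost 3·7·19 = 399; cumulative 539
(((A₁·(A₂·A₃))·A₄)·A₅): 3×19 by 19×7 → 3×7, cost 3·19·7 = 399; cumulative 938
Total: 938 scalar multiplications.

938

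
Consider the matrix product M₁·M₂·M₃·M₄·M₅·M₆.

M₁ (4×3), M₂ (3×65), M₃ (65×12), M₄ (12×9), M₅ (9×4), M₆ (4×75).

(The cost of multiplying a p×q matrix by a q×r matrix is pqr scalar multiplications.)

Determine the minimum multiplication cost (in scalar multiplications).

4020

Adjacent pairs: M₁M₂ = 4·3·65 = 780; M₂M₃ = 3·65·12 = 2340; M₃M₄ = 65·12·9 = 7020; M₄M₅ = 12·9·4 = 432; M₅M₆ = 9·4·75 = 2700.
Length 3: M₁..M₃: k=1: 0+2340+4·3·12=2484; k=2: 780+0+4·65·12=3900 → min 2484 | M₂..M₄: k=2: 0+7020+3·65·9=8775; k=3: 2340+0+3·12·9=2664 → min 2664 | M₃..M₅: k=3: 0+432+65·12·4=3552; k=4: 7020+0+65·9·4=9360 → min 3552 | M₄..M₆: k=4: 0+2700+12·9·75=10800; k=5: 432+0+12·4·75=4032 → min 4032.
Length 4: M₁..M₄: k=1: 0+2664+4·3·9=2772; k=2: 780+7020+4·65·9=10140; k=3: 2484+0+4·12·9=2916 → min 2772 | M₂..M₅: k=2: 0+3552+3·65·4=4332; k=3: 2340+432+3·12·4=2916; k=4: 2664+0+3·9·4=2772 → min 2772 | M₃..M₆: k=3: 0+4032+65·12·75=62532; k=4: 7020+2700+65·9·75=53595; k=5: 3552+0+65·4·75=23052 → min 23052.
Length 5: M₁..M₅: k=1: 0+2772+4·3·4=2820; k=2: 780+3552+4·65·4=5372; k=3: 2484+432+4·12·4=3108; k=4: 2772+0+4·9·4=2916 → min 2820 | M₂..M₆: k=2: 0+23052+3·65·75=37677; k=3: 2340+4032+3·12·75=9072; k=4: 2664+2700+3·9·75=7389; k=5: 2772+0+3·4·75=3672 → min 3672.
Length 6: M₁..M₆: k=1: 0+3672+4·3·75=4572; k=2: 780+23052+4·65·75=43332; k=3: 2484+4032+4·12·75=10116; k=4: 2772+2700+4·9·75=8172; k=5: 2820+0+4·4·75=4020 → min 4020.
Optimal order: ((M₁·(((M₂·M₃)·M₄)·M₅))·M₆) with cost 4020.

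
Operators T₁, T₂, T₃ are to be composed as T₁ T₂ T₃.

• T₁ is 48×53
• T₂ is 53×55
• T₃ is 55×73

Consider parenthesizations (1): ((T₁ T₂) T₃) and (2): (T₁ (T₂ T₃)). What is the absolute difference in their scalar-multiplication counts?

Order (1) = ((T₁ T₂) T₃): (T₁ T₂): 48×53 by 53×55 → 48×55, cost 48·53·55 = 139920; ((T₁ T₂) T₃): 48×55 by 55×73 → 48×73, cost 48·55·73 = 192720; cumulative 332640. Total 332640.
Order (2) = (T₁ (T₂ T₃)): (T₂ T₃): 53×55 by 55×73 → 53×73, cost 53·55·73 = 212795; (T₁ (T₂ T₃)): 48×53 by 53×73 → 48×73, cost 48·53·73 = 185712; cumulative 398507. Total 398507.
Difference: |332640 − 398507| = 65867.

65867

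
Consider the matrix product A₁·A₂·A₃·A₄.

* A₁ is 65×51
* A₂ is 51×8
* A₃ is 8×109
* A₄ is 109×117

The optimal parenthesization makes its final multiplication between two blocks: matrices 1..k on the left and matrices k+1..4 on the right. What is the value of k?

2

Adjacent pairs: A₁A₂ = 65·51·8 = 26520; A₂A₃ = 51·8·109 = 44472; A₃A₄ = 8·109·117 = 102024.
Length 3: A₁..A₃: k=1: 0+44472+65·51·109=405807; k=2: 26520+0+65·8·109=83200 → min 83200 | A₂..A₄: k=2: 0+102024+51·8·117=149760; k=3: 44472+0+51·109·117=694875 → min 149760.
Top-level splits: k=1: (A₁..A₁)·(A₂..A₄) → 0+149760+65·51·117 = 537615; k=2: (A₁..A₂)·(A₃..A₄) → 26520+102024+65·8·117 = 189384; k=3: (A₁..A₃)·(A₄..A₄) → 83200+0+65·109·117 = 912145.
Best split is after A₂, i.e. k = 2.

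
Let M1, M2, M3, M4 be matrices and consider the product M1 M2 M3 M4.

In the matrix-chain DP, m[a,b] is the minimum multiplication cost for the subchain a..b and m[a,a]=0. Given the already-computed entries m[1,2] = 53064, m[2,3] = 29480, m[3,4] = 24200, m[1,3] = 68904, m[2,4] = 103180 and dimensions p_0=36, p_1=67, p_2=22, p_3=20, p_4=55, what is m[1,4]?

108504

m[1,4] = min over k∈[1,3] of m[1,k]+m[k+1,4]+p_{0}·p_k·p_{4}.
k=1: 0 + 103180 + 36·67·55 = 235840; k=2: 53064 + 24200 + 36·22·55 = 120824; k=3: 68904 + 0 + 36·20·55 = 108504.
Minimum: 108504 at k=3.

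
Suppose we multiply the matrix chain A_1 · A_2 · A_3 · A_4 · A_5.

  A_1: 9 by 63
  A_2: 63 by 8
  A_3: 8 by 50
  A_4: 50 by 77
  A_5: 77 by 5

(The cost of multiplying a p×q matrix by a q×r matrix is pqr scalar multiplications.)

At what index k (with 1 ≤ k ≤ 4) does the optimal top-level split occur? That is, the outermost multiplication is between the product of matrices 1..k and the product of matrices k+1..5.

Adjacent pairs: A_1A_2 = 9·63·8 = 4536; A_2A_3 = 63·8·50 = 25200; A_3A_4 = 8·50·77 = 30800; A_4A_5 = 50·77·5 = 19250.
Length 3: A_1..A_3: k=1: 0+25200+9·63·50=53550; k=2: 4536+0+9·8·50=8136 → min 8136 | A_2..A_4: k=2: 0+30800+63·8·77=69608; k=3: 25200+0+63·50·77=267750 → min 69608 | A_3..A_5: k=3: 0+19250+8·50·5=21250; k=4: 30800+0+8·77·5=33880 → min 21250.
Length 4: A_1..A_4: k=1: 0+69608+9·63·77=113267; k=2: 4536+30800+9·8·77=40880; k=3: 8136+0+9·50·77=42786 → min 40880 | A_2..A_5: k=2: 0+21250+63·8·5=23770; k=3: 25200+19250+63·50·5=60200; k=4: 69608+0+63·77·5=93863 → min 23770.
Top-level splits: k=1: (A_1..A_1)·(A_2..A_5) → 0+23770+9·63·5 = 26605; k=2: (A_1..A_2)·(A_3..A_5) → 4536+21250+9·8·5 = 26146; k=3: (A_1..A_3)·(A_4..A_5) → 8136+19250+9·50·5 = 29636; k=4: (A_1..A_4)·(A_5..A_5) → 40880+0+9·77·5 = 44345.
Best split is after A_2, i.e. k = 2.

2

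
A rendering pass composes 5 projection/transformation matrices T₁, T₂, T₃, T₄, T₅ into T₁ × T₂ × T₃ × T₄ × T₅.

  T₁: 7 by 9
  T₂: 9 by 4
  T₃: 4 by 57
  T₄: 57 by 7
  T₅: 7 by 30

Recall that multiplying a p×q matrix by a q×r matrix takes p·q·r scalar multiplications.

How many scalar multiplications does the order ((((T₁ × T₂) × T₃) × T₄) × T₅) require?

(T₁ × T₂): 7×9 by 9×4 → 7×4, cost 7·9·4 = 252
((T₁ × T₂) × T₃): 7×4 by 4×57 → 7×57, cost 7·4·57 = 1596; cumulative 1848
(((T₁ × T₂) × T₃) × T₄): 7×57 by 57×7 → 7×7, cost 7·57·7 = 2793; cumulative 4641
((((T₁ × T₂) × T₃) × T₄) × T₅): 7×7 by 7×30 → 7×30, cost 7·7·30 = 1470; cumulative 6111
Total: 6111 scalar multiplications.

6111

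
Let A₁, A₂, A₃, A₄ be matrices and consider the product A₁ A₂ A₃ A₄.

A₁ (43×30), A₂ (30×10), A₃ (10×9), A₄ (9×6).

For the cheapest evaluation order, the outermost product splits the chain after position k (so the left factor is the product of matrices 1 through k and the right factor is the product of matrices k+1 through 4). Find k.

1

Adjacent pairs: A₁A₂ = 43·30·10 = 12900; A₂A₃ = 30·10·9 = 2700; A₃A₄ = 10·9·6 = 540.
Length 3: A₁..A₃: k=1: 0+2700+43·30·9=14310; k=2: 12900+0+43·10·9=16770 → min 14310 | A₂..A₄: k=2: 0+540+30·10·6=2340; k=3: 2700+0+30·9·6=4320 → min 2340.
Top-level splits: k=1: (A₁..A₁)·(A₂..A₄) → 0+2340+43·30·6 = 10080; k=2: (A₁..A₂)·(A₃..A₄) → 12900+540+43·10·6 = 16020; k=3: (A₁..A₃)·(A₄..A₄) → 14310+0+43·9·6 = 16632.
Best split is after A₁, i.e. k = 1.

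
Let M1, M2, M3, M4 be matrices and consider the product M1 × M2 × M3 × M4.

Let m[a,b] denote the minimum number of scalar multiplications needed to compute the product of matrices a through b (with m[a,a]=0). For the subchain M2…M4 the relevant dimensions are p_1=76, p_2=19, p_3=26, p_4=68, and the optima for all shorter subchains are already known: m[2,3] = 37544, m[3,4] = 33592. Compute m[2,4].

m[2,4] = min over k∈[2,3] of m[2,k]+m[k+1,4]+p_{1}·p_k·p_{4}.
k=2: 0 + 33592 + 76·19·68 = 131784; k=3: 37544 + 0 + 76·26·68 = 171912.
Minimum: 131784 at k=2.

131784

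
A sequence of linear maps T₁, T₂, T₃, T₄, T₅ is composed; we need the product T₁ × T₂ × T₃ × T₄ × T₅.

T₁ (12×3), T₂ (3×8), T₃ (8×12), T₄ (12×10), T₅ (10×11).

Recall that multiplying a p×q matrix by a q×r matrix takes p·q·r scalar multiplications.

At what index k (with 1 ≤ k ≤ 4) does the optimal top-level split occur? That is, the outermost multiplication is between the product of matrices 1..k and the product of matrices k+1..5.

1

Adjacent pairs: T₁T₂ = 12·3·8 = 288; T₂T₃ = 3·8·12 = 288; T₃T₄ = 8·12·10 = 960; T₄T₅ = 12·10·11 = 1320.
Length 3: T₁..T₃: k=1: 0+288+12·3·12=720; k=2: 288+0+12·8·12=1440 → min 720 | T₂..T₄: k=2: 0+960+3·8·10=1200; k=3: 288+0+3·12·10=648 → min 648 | T₃..T₅: k=3: 0+1320+8·12·11=2376; k=4: 960+0+8·10·11=1840 → min 1840.
Length 4: T₁..T₄: k=1: 0+648+12·3·10=1008; k=2: 288+960+12·8·10=2208; k=3: 720+0+12·12·10=2160 → min 1008 | T₂..T₅: k=2: 0+1840+3·8·11=2104; k=3: 288+1320+3·12·11=2004; k=4: 648+0+3·10·11=978 → min 978.
Top-level splits: k=1: (T₁..T₁)·(T₂..T₅) → 0+978+12·3·11 = 1374; k=2: (T₁..T₂)·(T₃..T₅) → 288+1840+12·8·11 = 3184; k=3: (T₁..T₃)·(T₄..T₅) → 720+1320+12·12·11 = 3624; k=4: (T₁..T₄)·(T₅..T₅) → 1008+0+12·10·11 = 2328.
Best split is after T₁, i.e. k = 1.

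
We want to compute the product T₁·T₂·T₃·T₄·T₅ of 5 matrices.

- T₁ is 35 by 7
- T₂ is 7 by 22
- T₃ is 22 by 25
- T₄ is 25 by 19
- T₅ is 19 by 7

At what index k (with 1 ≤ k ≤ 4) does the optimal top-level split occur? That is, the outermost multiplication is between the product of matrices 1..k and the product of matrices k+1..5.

1

Adjacent pairs: T₁T₂ = 35·7·22 = 5390; T₂T₃ = 7·22·25 = 3850; T₃T₄ = 22·25·19 = 10450; T₄T₅ = 25·19·7 = 3325.
Length 3: T₁..T₃: k=1: 0+3850+35·7·25=9975; k=2: 5390+0+35·22·25=24640 → min 9975 | T₂..T₄: k=2: 0+10450+7·22·19=13376; k=3: 3850+0+7·25·19=7175 → min 7175 | T₃..T₅: k=3: 0+3325+22·25·7=7175; k=4: 10450+0+22·19·7=13376 → min 7175.
Length 4: T₁..T₄: k=1: 0+7175+35·7·19=11830; k=2: 5390+10450+35·22·19=30470; k=3: 9975+0+35·25·19=26600 → min 11830 | T₂..T₅: k=2: 0+7175+7·22·7=8253; k=3: 3850+3325+7·25·7=8400; k=4: 7175+0+7·19·7=8106 → min 8106.
Top-level splits: k=1: (T₁..T₁)·(T₂..T₅) → 0+8106+35·7·7 = 9821; k=2: (T₁..T₂)·(T₃..T₅) → 5390+7175+35·22·7 = 17955; k=3: (T₁..T₃)·(T₄..T₅) → 9975+3325+35·25·7 = 19425; k=4: (T₁..T₄)·(T₅..T₅) → 11830+0+35·19·7 = 16485.
Best split is after T₁, i.e. k = 1.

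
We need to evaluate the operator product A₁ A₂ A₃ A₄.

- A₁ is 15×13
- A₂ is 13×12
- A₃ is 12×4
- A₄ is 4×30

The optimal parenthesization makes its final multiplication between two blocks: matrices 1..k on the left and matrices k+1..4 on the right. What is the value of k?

3

Adjacent pairs: A₁A₂ = 15·13·12 = 2340; A₂A₃ = 13·12·4 = 624; A₃A₄ = 12·4·30 = 1440.
Length 3: A₁..A₃: k=1: 0+624+15·13·4=1404; k=2: 2340+0+15·12·4=3060 → min 1404 | A₂..A₄: k=2: 0+1440+13·12·30=6120; k=3: 624+0+13·4·30=2184 → min 2184.
Top-level splits: k=1: (A₁..A₁)·(A₂..A₄) → 0+2184+15·13·30 = 8034; k=2: (A₁..A₂)·(A₃..A₄) → 2340+1440+15·12·30 = 9180; k=3: (A₁..A₃)·(A₄..A₄) → 1404+0+15·4·30 = 3204.
Best split is after A₃, i.e. k = 3.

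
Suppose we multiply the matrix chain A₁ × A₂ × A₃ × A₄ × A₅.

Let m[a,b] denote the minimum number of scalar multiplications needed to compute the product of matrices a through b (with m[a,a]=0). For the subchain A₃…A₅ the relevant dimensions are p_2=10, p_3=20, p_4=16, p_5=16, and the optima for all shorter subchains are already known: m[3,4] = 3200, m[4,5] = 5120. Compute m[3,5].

m[3,5] = min over k∈[3,4] of m[3,k]+m[k+1,5]+p_{2}·p_k·p_{5}.
k=3: 0 + 5120 + 10·20·16 = 8320; k=4: 3200 + 0 + 10·16·16 = 5760.
Minimum: 5760 at k=4.

5760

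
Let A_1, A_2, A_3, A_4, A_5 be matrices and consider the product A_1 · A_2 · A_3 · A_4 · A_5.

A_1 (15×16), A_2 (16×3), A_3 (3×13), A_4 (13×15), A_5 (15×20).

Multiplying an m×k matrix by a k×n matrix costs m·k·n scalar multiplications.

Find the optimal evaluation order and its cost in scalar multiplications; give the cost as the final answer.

3105

Adjacent pairs: A_1A_2 = 15·16·3 = 720; A_2A_3 = 16·3·13 = 624; A_3A_4 = 3·13·15 = 585; A_4A_5 = 13·15·20 = 3900.
Length 3: A_1..A_3: k=1: 0+624+15·16·13=3744; k=2: 720+0+15·3·13=1305 → min 1305 | A_2..A_4: k=2: 0+585+16·3·15=1305; k=3: 624+0+16·13·15=3744 → min 1305 | A_3..A_5: k=3: 0+3900+3·13·20=4680; k=4: 585+0+3·15·20=1485 → min 1485.
Length 4: A_1..A_4: k=1: 0+1305+15·16·15=4905; k=2: 720+585+15·3·15=1980; k=3: 1305+0+15·13·15=4230 → min 1980 | A_2..A_5: k=2: 0+1485+16·3·20=2445; k=3: 624+3900+16·13·20=8684; k=4: 1305+0+16·15·20=6105 → min 2445.
Length 5: A_1..A_5: k=1: 0+2445+15·16·20=7245; k=2: 720+1485+15·3·20=3105; k=3: 1305+3900+15·13·20=9105; k=4: 1980+0+15·15·20=6480 → min 3105.
Optimal parenthesization: ((A_1 · A_2) · ((A_3 · A_4) · A_5)) with cost 3105.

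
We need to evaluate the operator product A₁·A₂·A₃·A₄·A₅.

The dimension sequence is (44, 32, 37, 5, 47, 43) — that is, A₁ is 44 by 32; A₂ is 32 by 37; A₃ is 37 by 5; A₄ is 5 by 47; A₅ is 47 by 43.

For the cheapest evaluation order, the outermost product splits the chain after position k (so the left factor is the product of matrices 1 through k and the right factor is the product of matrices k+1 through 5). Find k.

3

Adjacent pairs: A₁A₂ = 44·32·37 = 52096; A₂A₃ = 32·37·5 = 5920; A₃A₄ = 37·5·47 = 8695; A₄A₅ = 5·47·43 = 10105.
Length 3: A₁..A₃: k=1: 0+5920+44·32·5=12960; k=2: 52096+0+44·37·5=60236 → min 12960 | A₂..A₄: k=2: 0+8695+32·37·47=64343; k=3: 5920+0+32·5·47=13440 → min 13440 | A₃..A₅: k=3: 0+10105+37·5·43=18060; k=4: 8695+0+37·47·43=83472 → min 18060.
Length 4: A₁..A₄: k=1: 0+13440+44·32·47=79616; k=2: 52096+8695+44·37·47=137307; k=3: 12960+0+44·5·47=23300 → min 23300 | A₂..A₅: k=2: 0+18060+32·37·43=68972; k=3: 5920+10105+32·5·43=22905; k=4: 13440+0+32·47·43=78112 → min 22905.
Top-level splits: k=1: (A₁..A₁)·(A₂..A₅) → 0+22905+44·32·43 = 83449; k=2: (A₁..A₂)·(A₃..A₅) → 52096+18060+44·37·43 = 140160; k=3: (A₁..A₃)·(A₄..A₅) → 12960+10105+44·5·43 = 32525; k=4: (A₁..A₄)·(A₅..A₅) → 23300+0+44·47·43 = 112224.
Best split is after A₃, i.e. k = 3.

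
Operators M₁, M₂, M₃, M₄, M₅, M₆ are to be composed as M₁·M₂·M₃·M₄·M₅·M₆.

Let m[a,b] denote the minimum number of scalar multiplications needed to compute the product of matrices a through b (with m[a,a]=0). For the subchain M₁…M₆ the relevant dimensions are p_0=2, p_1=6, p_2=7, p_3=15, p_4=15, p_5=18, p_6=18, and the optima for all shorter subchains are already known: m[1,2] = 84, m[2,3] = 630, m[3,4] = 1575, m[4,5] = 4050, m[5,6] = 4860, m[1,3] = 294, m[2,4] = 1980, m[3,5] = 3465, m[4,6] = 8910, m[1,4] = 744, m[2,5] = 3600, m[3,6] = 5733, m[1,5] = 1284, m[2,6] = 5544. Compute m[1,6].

1932

m[1,6] = min over k∈[1,5] of m[1,k]+m[k+1,6]+p_{0}·p_k·p_{6}.
k=1: 0 + 5544 + 2·6·18 = 5760; k=2: 84 + 5733 + 2·7·18 = 6069; k=3: 294 + 8910 + 2·15·18 = 9744; k=4: 744 + 4860 + 2·15·18 = 6144; k=5: 1284 + 0 + 2·18·18 = 1932.
Minimum: 1932 at k=5.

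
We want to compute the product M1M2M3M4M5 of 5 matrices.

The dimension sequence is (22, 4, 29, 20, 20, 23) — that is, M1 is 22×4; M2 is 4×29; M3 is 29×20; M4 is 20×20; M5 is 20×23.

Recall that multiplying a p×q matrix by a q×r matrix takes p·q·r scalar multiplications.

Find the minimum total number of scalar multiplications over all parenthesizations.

Adjacent pairs: M1M2 = 22·4·29 = 2552; M2M3 = 4·29·20 = 2320; M3M4 = 29·20·20 = 11600; M4M5 = 20·20·23 = 9200.
Length 3: M1..M3: k=1: 0+2320+22·4·20=4080; k=2: 2552+0+22·29·20=15312 → min 4080 | M2..M4: k=2: 0+11600+4·29·20=13920; k=3: 2320+0+4·20·20=3920 → min 3920 | M3..M5: k=3: 0+9200+29·20·23=22540; k=4: 11600+0+29·20·23=24940 → min 22540.
Length 4: M1..M4: k=1: 0+3920+22·4·20=5680; k=2: 2552+11600+22·29·20=26912; k=3: 4080+0+22·20·20=12880 → min 5680 | M2..M5: k=2: 0+22540+4·29·23=25208; k=3: 2320+9200+4·20·23=13360; k=4: 3920+0+4·20·23=5760 → min 5760.
Length 5: M1..M5: k=1: 0+5760+22·4·23=7784; k=2: 2552+22540+22·29·23=39766; k=3: 4080+9200+22·20·23=23400; k=4: 5680+0+22·20·23=15800 → min 7784.
Optimal order: (M1(((M2M3)M4)M5)) with cost 7784.

7784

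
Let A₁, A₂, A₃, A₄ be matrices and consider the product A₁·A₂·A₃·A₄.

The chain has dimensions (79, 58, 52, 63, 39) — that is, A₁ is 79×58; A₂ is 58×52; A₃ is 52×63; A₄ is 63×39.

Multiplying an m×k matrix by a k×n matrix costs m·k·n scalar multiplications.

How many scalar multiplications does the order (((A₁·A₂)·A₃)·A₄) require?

(A₁·A₂): 79×58 by 58×52 → 79×52, cost 79·58·52 = 238264
((A₁·A₂)·A₃): 79×52 by 52×63 → 79×63, cost 79·52·63 = 258804; cumulative 497068
(((A₁·A₂)·A₃)·A₄): 79×63 by 63×39 → 79×39, cost 79·63·39 = 194103; cumulative 691171
Total: 691171 scalar multiplications.

691171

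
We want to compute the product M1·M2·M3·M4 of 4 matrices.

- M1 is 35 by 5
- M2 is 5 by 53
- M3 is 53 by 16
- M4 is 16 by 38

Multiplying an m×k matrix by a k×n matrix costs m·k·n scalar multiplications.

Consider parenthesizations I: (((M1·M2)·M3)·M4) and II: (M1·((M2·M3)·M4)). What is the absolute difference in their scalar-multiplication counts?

46305

Order I = (((M1·M2)·M3)·M4): (M1·M2): 35×5 by 5×53 → 35×53, cost 35·5·53 = 9275; ((M1·M2)·M3): 35×53 by 53×16 → 35×16, cost 35·53·16 = 29680; cumulative 38955; (((M1·M2)·M3)·M4): 35×16 by 16×38 → 35×38, cost 35·16·38 = 21280; cumulative 60235. Total 60235.
Order II = (M1·((M2·M3)·M4)): (M2·M3): 5×53 by 53×16 → 5×16, cost 5·53·16 = 4240; ((M2·M3)·M4): 5×16 by 16×38 → 5×38, cost 5·16·38 = 3040; cumulative 7280; (M1·((M2·M3)·M4)): 35×5 by 5×38 → 35×38, cost 35·5·38 = 6650; cumulative 13930. Total 13930.
Difference: |60235 − 13930| = 46305.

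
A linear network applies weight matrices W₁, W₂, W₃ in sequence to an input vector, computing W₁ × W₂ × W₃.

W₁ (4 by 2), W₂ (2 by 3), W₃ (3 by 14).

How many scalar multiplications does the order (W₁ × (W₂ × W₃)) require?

196

(W₂ × W₃): 2×3 by 3×14 → 2×14, cost 2·3·14 = 84
(W₁ × (W₂ × W₃)): 4×2 by 2×14 → 4×14, cost 4·2·14 = 112; cumulative 196
Total: 196 scalar multiplications.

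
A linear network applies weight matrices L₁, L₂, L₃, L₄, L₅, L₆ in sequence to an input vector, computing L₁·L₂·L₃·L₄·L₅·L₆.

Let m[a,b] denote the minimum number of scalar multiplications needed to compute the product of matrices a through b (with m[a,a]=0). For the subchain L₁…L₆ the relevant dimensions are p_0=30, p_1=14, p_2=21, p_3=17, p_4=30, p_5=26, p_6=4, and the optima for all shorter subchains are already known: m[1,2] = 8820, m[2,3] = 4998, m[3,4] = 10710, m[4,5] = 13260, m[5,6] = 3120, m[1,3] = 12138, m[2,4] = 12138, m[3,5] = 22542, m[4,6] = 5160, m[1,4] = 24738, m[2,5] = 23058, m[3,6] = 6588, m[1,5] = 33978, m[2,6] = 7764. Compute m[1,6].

m[1,6] = min over k∈[1,5] of m[1,k]+m[k+1,6]+p_{0}·p_k·p_{6}.
k=1: 0 + 7764 + 30·14·4 = 9444; k=2: 8820 + 6588 + 30·21·4 = 17928; k=3: 12138 + 5160 + 30·17·4 = 19338; k=4: 24738 + 3120 + 30·30·4 = 31458; k=5: 33978 + 0 + 30·26·4 = 37098.
Minimum: 9444 at k=1.

9444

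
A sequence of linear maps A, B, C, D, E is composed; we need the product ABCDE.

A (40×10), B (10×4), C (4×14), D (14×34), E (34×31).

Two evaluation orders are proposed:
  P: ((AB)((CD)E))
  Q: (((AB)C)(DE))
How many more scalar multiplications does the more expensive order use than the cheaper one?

23276

Order P = ((AB)((CD)E)): (AB): 40×10 by 10×4 → 40×4, cost 40·10·4 = 1600; (CD): 4×14 by 14×34 → 4×34, cost 4·14·34 = 1904; ((CD)E): 4×34 by 34×31 → 4×31, cost 4·34·31 = 4216; cumulative 6120; ((AB)((CD)E)): 40×4 by 4×31 → 40×31, cost 40·4·31 = 4960; cumulative 12680. Total 12680.
Order Q = (((AB)C)(DE)): (AB): 40×10 by 10×4 → 40×4, cost 40·10·4 = 1600; ((AB)C): 40×4 by 4×14 → 40×14, cost 40·4·14 = 2240; cumulative 3840; (DE): 14×34 by 34×31 → 14×31, cost 14·34·31 = 14756; (((AB)C)(DE)): 40×14 by 14×31 → 40×31, cost 40·14·31 = 17360; cumulative 35956. Total 35956.
Difference: |12680 − 35956| = 23276.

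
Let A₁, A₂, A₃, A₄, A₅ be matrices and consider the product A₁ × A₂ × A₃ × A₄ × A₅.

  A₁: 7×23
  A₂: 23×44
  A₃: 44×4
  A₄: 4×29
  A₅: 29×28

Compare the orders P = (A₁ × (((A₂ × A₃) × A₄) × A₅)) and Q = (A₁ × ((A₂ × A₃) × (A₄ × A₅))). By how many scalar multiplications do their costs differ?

Order P = (A₁ × (((A₂ × A₃) × A₄) × A₅)): (A₂ × A₃): 23×44 by 44×4 → 23×4, cost 23·44·4 = 4048; ((A₂ × A₃) × A₄): 23×4 by 4×29 → 23×29, cost 23·4·29 = 2668; cumulative 6716; (((A₂ × A₃) × A₄) × A₅): 23×29 by 29×28 → 23×28, cost 23·29·28 = 18676; cumulative 25392; (A₁ × (((A₂ × A₃) × A₄) × A₅)): 7×23 by 23×28 → 7×28, cost 7·23·28 = 4508; cumulative 29900. Total 29900.
Order Q = (A₁ × ((A₂ × A₃) × (A₄ × A₅))): (A₂ × A₃): 23×44 by 44×4 → 23×4, cost 23·44·4 = 4048; (A₄ × A₅): 4×29 by 29×28 → 4×28, cost 4·29·28 = 3248; ((A₂ × A₃) × (A₄ × A₅)): 23×4 by 4×28 → 23×28, cost 23·4·28 = 2576; cumulative 9872; (A₁ × ((A₂ × A₃) × (A₄ × A₅))): 7×23 by 23×28 → 7×28, cost 7·23·28 = 4508; cumulative 14380. Total 14380.
Difference: |29900 − 14380| = 15520.

15520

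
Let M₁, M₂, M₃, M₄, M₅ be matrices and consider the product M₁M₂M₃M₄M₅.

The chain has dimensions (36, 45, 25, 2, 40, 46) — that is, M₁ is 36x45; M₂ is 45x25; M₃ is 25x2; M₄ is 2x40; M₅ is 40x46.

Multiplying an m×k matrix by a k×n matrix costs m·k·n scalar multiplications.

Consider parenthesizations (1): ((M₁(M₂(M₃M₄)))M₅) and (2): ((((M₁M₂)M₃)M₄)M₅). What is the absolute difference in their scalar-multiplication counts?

Order (1) = ((M₁(M₂(M₃M₄)))M₅): (M₃M₄): 25×2 by 2×40 → 25×40, cost 25·2·40 = 2000; (M₂(M₃M₄)): 45×25 by 25×40 → 45×40, cost 45·25·40 = 45000; cumulative 47000; (M₁(M₂(M₃M₄))): 36×45 by 45×40 → 36×40, cost 36·45·40 = 64800; cumulative 111800; ((M₁(M₂(M₃M₄)))M₅): 36×40 by 40×46 → 36×46, cost 36·40·46 = 66240; cumulative 178040. Total 178040.
Order (2) = ((((M₁M₂)M₃)M₄)M₅): (M₁M₂): 36×45 by 45×25 → 36×25, cost 36·45·25 = 40500; ((M₁M₂)M₃): 36×25 by 25×2 → 36×2, cost 36·25·2 = 1800; cumulative 42300; (((M₁M₂)M₃)M₄): 36×2 by 2×40 → 36×40, cost 36·2·40 = 2880; cumulative 45180; ((((M₁M₂)M₃)M₄)M₅): 36×40 by 40×46 → 36×46, cost 36·40·46 = 66240; cumulative 111420. Total 111420.
Difference: |178040 − 111420| = 66620.

66620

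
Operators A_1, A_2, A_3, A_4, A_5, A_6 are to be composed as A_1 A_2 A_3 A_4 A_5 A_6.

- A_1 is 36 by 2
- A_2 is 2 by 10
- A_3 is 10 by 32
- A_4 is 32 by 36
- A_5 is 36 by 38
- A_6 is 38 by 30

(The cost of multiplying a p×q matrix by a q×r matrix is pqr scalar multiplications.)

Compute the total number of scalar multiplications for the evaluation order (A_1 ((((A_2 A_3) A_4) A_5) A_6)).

10120

(A_2 A_3): 2×10 by 10×32 → 2×32, cost 2·10·32 = 640
((A_2 A_3) A_4): 2×32 by 32×36 → 2×36, cost 2·32·36 = 2304; cumulative 2944
(((A_2 A_3) A_4) A_5): 2×36 by 36×38 → 2×38, cost 2·36·38 = 2736; cumulative 5680
((((A_2 A_3) A_4) A_5) A_6): 2×38 by 38×30 → 2×30, cost 2·38·30 = 2280; cumulative 7960
(A_1 ((((A_2 A_3) A_4) A_5) A_6)): 36×2 by 2×30 → 36×30, cost 36·2·30 = 2160; cumulative 10120
Total: 10120 scalar multiplications.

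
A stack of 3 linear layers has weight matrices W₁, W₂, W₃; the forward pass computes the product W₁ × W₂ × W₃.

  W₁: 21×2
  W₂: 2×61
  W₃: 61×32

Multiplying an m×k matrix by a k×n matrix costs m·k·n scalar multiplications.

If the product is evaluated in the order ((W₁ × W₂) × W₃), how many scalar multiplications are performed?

(W₁ × W₂): 21×2 by 2×61 → 21×61, cost 21·2·61 = 2562
((W₁ × W₂) × W₃): 21×61 by 61×32 → 21×32, cost 21·61·32 = 40992; cumulative 43554
Total: 43554 scalar multiplications.

43554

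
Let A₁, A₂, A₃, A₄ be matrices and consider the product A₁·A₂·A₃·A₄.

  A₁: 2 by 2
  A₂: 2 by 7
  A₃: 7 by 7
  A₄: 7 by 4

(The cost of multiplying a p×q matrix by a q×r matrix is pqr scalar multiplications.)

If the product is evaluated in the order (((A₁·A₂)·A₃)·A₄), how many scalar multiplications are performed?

(A₁·A₂): 2×2 by 2×7 → 2×7, cost 2·2·7 = 28
((A₁·A₂)·A₃): 2×7 by 7×7 → 2×7, cost 2·7·7 = 98; cumulative 126
(((A₁·A₂)·A₃)·A₄): 2×7 by 7×4 → 2×4, cost 2·7·4 = 56; cumulative 182
Total: 182 scalar multiplications.

182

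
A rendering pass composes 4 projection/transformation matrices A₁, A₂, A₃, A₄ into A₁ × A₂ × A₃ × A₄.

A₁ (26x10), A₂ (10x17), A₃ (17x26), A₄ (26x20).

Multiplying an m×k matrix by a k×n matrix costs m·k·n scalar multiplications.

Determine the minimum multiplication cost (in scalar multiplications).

14820

Adjacent pairs: A₁A₂ = 26·10·17 = 4420; A₂A₃ = 10·17·26 = 4420; A₃A₄ = 17·26·20 = 8840.
Length 3: A₁..A₃: k=1: 0+4420+26·10·26=11180; k=2: 4420+0+26·17·26=15912 → min 11180 | A₂..A₄: k=2: 0+8840+10·17·20=12240; k=3: 4420+0+10·26·20=9620 → min 9620.
Length 4: A₁..A₄: k=1: 0+9620+26·10·20=14820; k=2: 4420+8840+26·17·20=22100; k=3: 11180+0+26·26·20=24700 → min 14820.
Optimal order: (A₁ × ((A₂ × A₃) × A₄)) with cost 14820.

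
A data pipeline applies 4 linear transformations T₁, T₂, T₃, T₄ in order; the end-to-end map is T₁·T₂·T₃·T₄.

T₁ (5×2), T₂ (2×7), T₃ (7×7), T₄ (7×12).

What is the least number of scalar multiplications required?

386

Adjacent pairs: T₁T₂ = 5·2·7 = 70; T₂T₃ = 2·7·7 = 98; T₃T₄ = 7·7·12 = 588.
Length 3: T₁..T₃: k=1: 0+98+5·2·7=168; k=2: 70+0+5·7·7=315 → min 168 | T₂..T₄: k=2: 0+588+2·7·12=756; k=3: 98+0+2·7·12=266 → min 266.
Length 4: T₁..T₄: k=1: 0+266+5·2·12=386; k=2: 70+588+5·7·12=1078; k=3: 168+0+5·7·12=588 → min 386.
Optimal order: (T₁·((T₂·T₃)·T₄)) with cost 386.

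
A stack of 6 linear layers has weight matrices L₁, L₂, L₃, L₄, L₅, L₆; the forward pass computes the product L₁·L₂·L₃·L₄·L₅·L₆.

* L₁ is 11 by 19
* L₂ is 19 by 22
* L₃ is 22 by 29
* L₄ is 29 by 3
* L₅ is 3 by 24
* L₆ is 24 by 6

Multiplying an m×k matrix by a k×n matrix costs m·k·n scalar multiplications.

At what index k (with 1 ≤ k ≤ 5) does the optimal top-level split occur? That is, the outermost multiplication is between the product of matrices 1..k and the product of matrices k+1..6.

Adjacent pairs: L₁L₂ = 11·19·22 = 4598; L₂L₃ = 19·22·29 = 12122; L₃L₄ = 22·29·3 = 1914; L₄L₅ = 29·3·24 = 2088; L₅L₆ = 3·24·6 = 432.
Length 3: L₁..L₃: k=1: 0+12122+11·19·29=18183; k=2: 4598+0+11·22·29=11616 → min 11616 | L₂..L₄: k=2: 0+1914+19·22·3=3168; k=3: 12122+0+19·29·3=13775 → min 3168 | L₃..L₅: k=3: 0+2088+22·29·24=17400; k=4: 1914+0+22·3·24=3498 → min 3498 | L₄..L₆: k=4: 0+432+29·3·6=954; k=5: 2088+0+29·24·6=6264 → min 954.
Length 4: L₁..L₄: k=1: 0+3168+11·19·3=3795; k=2: 4598+1914+11·22·3=7238; k=3: 11616+0+11·29·3=12573 → min 3795 | L₂..L₅: k=2: 0+3498+19·22·24=13530; k=3: 12122+2088+19·29·24=27434; k=4: 3168+0+19·3·24=4536 → min 4536 | L₃..L₆: k=3: 0+954+22·29·6=4782; k=4: 1914+432+22·3·6=2742; k=5: 3498+0+22·24·6=6666 → min 2742.
Length 5: L₁..L₅: k=1: 0+4536+11·19·24=9552; k=2: 4598+3498+11·22·24=13904; k=3: 11616+2088+11·29·24=21360; k=4: 3795+0+11·3·24=4587 → min 4587 | L₂..L₆: k=2: 0+2742+19·22·6=5250; k=3: 12122+954+19·29·6=16382; k=4: 3168+432+19·3·6=3942; k=5: 4536+0+19·24·6=7272 → min 3942.
Top-level splits: k=1: (L₁..L₁)·(L₂..L₆) → 0+3942+11·19·6 = 5196; k=2: (L₁..L₂)·(L₃..L₆) → 4598+2742+11·22·6 = 8792; k=3: (L₁..L₃)·(L₄..L₆) → 11616+954+11·29·6 = 14484; k=4: (L₁..L₄)·(L₅..L₆) → 3795+432+11·3·6 = 4425; k=5: (L₁..L₅)·(L₆..L₆) → 4587+0+11·24·6 = 6171.
Best split is after L₄, i.e. k = 4.

4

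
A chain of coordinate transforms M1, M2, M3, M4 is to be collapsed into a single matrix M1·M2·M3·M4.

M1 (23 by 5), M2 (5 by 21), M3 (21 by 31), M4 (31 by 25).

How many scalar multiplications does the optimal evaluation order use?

Adjacent pairs: M1M2 = 23·5·21 = 2415; M2M3 = 5·21·31 = 3255; M3M4 = 21·31·25 = 16275.
Length 3: M1..M3: k=1: 0+3255+23·5·31=6820; k=2: 2415+0+23·21·31=17388 → min 6820 | M2..M4: k=2: 0+16275+5·21·25=18900; k=3: 3255+0+5·31·25=7130 → min 7130.
Length 4: M1..M4: k=1: 0+7130+23·5·25=10005; k=2: 2415+16275+23·21·25=30765; k=3: 6820+0+23·31·25=24645 → min 10005.
Optimal order: (M1·((M2·M3)·M4)) with cost 10005.

10005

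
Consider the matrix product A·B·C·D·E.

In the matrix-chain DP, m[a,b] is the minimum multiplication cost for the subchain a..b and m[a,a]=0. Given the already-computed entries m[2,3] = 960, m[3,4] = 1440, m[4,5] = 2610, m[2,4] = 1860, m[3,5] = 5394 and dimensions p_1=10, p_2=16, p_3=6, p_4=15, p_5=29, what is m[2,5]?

m[2,5] = min over k∈[2,4] of m[2,k]+m[k+1,5]+p_{1}·p_k·p_{5}.
k=2: 0 + 5394 + 10·16·29 = 10034; k=3: 960 + 2610 + 10·6·29 = 5310; k=4: 1860 + 0 + 10·15·29 = 6210.
Minimum: 5310 at k=3.

5310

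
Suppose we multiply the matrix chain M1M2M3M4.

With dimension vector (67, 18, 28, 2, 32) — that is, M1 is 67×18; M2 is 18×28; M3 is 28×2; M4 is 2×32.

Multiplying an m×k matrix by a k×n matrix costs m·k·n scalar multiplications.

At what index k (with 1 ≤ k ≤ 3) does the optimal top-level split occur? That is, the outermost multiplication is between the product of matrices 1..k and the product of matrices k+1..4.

3

Adjacent pairs: M1M2 = 67·18·28 = 33768; M2M3 = 18·28·2 = 1008; M3M4 = 28·2·32 = 1792.
Length 3: M1..M3: k=1: 0+1008+67·18·2=3420; k=2: 33768+0+67·28·2=37520 → min 3420 | M2..M4: k=2: 0+1792+18·28·32=17920; k=3: 1008+0+18·2·32=2160 → min 2160.
Top-level splits: k=1: (M1..M1)·(M2..M4) → 0+2160+67·18·32 = 40752; k=2: (M1..M2)·(M3..M4) → 33768+1792+67·28·32 = 95592; k=3: (M1..M3)·(M4..M4) → 3420+0+67·2·32 = 7708.
Best split is after M3, i.e. k = 3.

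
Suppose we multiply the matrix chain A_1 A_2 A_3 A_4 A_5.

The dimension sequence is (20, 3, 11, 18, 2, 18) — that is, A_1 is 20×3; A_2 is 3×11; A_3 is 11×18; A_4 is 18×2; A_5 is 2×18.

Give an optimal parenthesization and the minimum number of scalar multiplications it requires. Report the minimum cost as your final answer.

Adjacent pairs: A_1A_2 = 20·3·11 = 660; A_2A_3 = 3·11·18 = 594; A_3A_4 = 11·18·2 = 396; A_4A_5 = 18·2·18 = 648.
Length 3: A_1..A_3: k=1: 0+594+20·3·18=1674; k=2: 660+0+20·11·18=4620 → min 1674 | A_2..A_4: k=2: 0+396+3·11·2=462; k=3: 594+0+3·18·2=702 → min 462 | A_3..A_5: k=3: 0+648+11·18·18=4212; k=4: 396+0+11·2·18=792 → min 792.
Length 4: A_1..A_4: k=1: 0+462+20·3·2=582; k=2: 660+396+20·11·2=1496; k=3: 1674+0+20·18·2=2394 → min 582 | A_2..A_5: k=2: 0+792+3·11·18=1386; k=3: 594+648+3·18·18=2214; k=4: 462+0+3·2·18=570 → min 570.
Length 5: A_1..A_5: k=1: 0+570+20·3·18=1650; k=2: 660+792+20·11·18=5412; k=3: 1674+648+20·18·18=8802; k=4: 582+0+20·2·18=1302 → min 1302.
Optimal parenthesization: ((A_1 (A_2 (A_3 A_4))) A_5) with cost 1302.

1302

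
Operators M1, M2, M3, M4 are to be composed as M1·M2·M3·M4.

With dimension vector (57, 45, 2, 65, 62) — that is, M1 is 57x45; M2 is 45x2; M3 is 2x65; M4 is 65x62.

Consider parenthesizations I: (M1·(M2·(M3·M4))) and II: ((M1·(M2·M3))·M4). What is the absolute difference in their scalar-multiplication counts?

229615

Order I = (M1·(M2·(M3·M4))): (M3·M4): 2×65 by 65×62 → 2×62, cost 2·65·62 = 8060; (M2·(M3·M4)): 45×2 by 2×62 → 45×62, cost 45·2·62 = 5580; cumulative 13640; (M1·(M2·(M3·M4))): 57×45 by 45×62 → 57×62, cost 57·45·62 = 159030; cumulative 172670. Total 172670.
Order II = ((M1·(M2·M3))·M4): (M2·M3): 45×2 by 2×65 → 45×65, cost 45·2·65 = 5850; (M1·(M2·M3)): 57×45 by 45×65 → 57×65, cost 57·45·65 = 166725; cumulative 172575; ((M1·(M2·M3))·M4): 57×65 by 65×62 → 57×62, cost 57·65·62 = 229710; cumulative 402285. Total 402285.
Difference: |172670 − 402285| = 229615.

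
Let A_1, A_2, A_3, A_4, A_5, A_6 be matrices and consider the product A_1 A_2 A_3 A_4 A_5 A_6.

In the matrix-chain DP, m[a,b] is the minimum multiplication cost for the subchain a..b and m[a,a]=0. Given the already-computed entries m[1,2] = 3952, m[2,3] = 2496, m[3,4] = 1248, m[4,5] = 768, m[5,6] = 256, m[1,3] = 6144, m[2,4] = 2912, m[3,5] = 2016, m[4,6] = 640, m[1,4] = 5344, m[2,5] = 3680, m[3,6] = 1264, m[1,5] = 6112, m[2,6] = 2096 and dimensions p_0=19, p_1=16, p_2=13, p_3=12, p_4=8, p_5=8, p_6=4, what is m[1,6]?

3312

m[1,6] = min over k∈[1,5] of m[1,k]+m[k+1,6]+p_{0}·p_k·p_{6}.
k=1: 0 + 2096 + 19·16·4 = 3312; k=2: 3952 + 1264 + 19·13·4 = 6204; k=3: 6144 + 640 + 19·12·4 = 7696; k=4: 5344 + 256 + 19·8·4 = 6208; k=5: 6112 + 0 + 19·8·4 = 6720.
Minimum: 3312 at k=1.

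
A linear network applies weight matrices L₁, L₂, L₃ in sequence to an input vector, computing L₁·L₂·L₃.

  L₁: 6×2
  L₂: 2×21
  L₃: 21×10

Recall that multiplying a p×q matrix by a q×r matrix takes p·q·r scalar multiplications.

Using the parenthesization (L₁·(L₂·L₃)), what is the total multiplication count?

540

(L₂·L₃): 2×21 by 21×10 → 2×10, cost 2·21·10 = 420
(L₁·(L₂·L₃)): 6×2 by 2×10 → 6×10, cost 6·2·10 = 120; cumulative 540
Total: 540 scalar multiplications.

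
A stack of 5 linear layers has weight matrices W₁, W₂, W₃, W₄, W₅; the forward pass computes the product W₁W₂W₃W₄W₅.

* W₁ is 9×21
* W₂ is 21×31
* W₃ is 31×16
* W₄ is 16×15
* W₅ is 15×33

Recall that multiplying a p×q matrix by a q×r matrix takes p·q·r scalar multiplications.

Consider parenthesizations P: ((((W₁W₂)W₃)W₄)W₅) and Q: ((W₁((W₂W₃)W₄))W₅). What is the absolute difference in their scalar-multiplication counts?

5808

Order P = ((((W₁W₂)W₃)W₄)W₅): (W₁W₂): 9×21 by 21×31 → 9×31, cost 9·21·31 = 5859; ((W₁W₂)W₃): 9×31 by 31×16 → 9×16, cost 9·31·16 = 4464; cumulative 10323; (((W₁W₂)W₃)W₄): 9×16 by 16×15 → 9×15, cost 9·16·15 = 2160; cumulative 12483; ((((W₁W₂)W₃)W₄)W₅): 9×15 by 15×33 → 9×33, cost 9·15·33 = 4455; cumulative 16938. Total 16938.
Order Q = ((W₁((W₂W₃)W₄))W₅): (W₂W₃): 21×31 by 31×16 → 21×16, cost 21·31·16 = 10416; ((W₂W₃)W₄): 21×16 by 16×15 → 21×15, cost 21·16·15 = 5040; cumulative 15456; (W₁((W₂W₃)W₄)): 9×21 by 21×15 → 9×15, cost 9·21·15 = 2835; cumulative 18291; ((W₁((W₂W₃)W₄))W₅): 9×15 by 15×33 → 9×33, cost 9·15·33 = 4455; cumulative 22746. Total 22746.
Difference: |16938 − 22746| = 5808.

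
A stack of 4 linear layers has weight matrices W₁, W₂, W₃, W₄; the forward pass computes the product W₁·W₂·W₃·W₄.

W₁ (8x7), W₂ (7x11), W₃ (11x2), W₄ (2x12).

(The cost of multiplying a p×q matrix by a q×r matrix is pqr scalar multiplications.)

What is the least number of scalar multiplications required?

Adjacent pairs: W₁W₂ = 8·7·11 = 616; W₂W₃ = 7·11·2 = 154; W₃W₄ = 11·2·12 = 264.
Length 3: W₁..W₃: k=1: 0+154+8·7·2=266; k=2: 616+0+8·11·2=792 → min 266 | W₂..W₄: k=2: 0+264+7·11·12=1188; k=3: 154+0+7·2·12=322 → min 322.
Length 4: W₁..W₄: k=1: 0+322+8·7·12=994; k=2: 616+264+8·11·12=1936; k=3: 266+0+8·2·12=458 → min 458.
Optimal order: ((W₁·(W₂·W₃))·W₄) with cost 458.

458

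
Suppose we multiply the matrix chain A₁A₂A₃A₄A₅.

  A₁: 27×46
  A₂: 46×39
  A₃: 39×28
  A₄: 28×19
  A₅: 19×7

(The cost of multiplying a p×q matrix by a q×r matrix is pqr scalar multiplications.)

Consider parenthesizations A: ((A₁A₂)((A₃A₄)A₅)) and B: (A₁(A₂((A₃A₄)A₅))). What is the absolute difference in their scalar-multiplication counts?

Order A = ((A₁A₂)((A₃A₄)A₅)): (A₁A₂): 27×46 by 46×39 → 27×39, cost 27·46·39 = 48438; (A₃A₄): 39×28 by 28×19 → 39×19, cost 39·28·19 = 20748; ((A₃A₄)A₅): 39×19 by 19×7 → 39×7, cost 39·19·7 = 5187; cumulative 25935; ((A₁A₂)((A₃A₄)A₅)): 27×39 by 39×7 → 27×7, cost 27·39·7 = 7371; cumulative 81744. Total 81744.
Order B = (A₁(A₂((A₃A₄)A₅))): (A₃A₄): 39×28 by 28×19 → 39×19, cost 39·28·19 = 20748; ((A₃A₄)A₅): 39×19 by 19×7 → 39×7, cost 39·19·7 = 5187; cumulative 25935; (A₂((A₃A₄)A₅)): 46×39 by 39×7 → 46×7, cost 46·39·7 = 12558; cumulative 38493; (A₁(A₂((A₃A₄)A₅))): 27×46 by 46×7 → 27×7, cost 27·46·7 = 8694; cumulative 47187. Total 47187.
Difference: |81744 − 47187| = 34557.

34557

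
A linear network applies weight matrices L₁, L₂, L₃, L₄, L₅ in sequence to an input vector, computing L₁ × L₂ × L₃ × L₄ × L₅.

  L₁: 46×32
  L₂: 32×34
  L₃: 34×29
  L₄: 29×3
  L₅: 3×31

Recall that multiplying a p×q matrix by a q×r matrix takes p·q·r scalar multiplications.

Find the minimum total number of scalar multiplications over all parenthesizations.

Adjacent pairs: L₁L₂ = 46·32·34 = 50048; L₂L₃ = 32·34·29 = 31552; L₃L₄ = 34·29·3 = 2958; L₄L₅ = 29·3·31 = 2697.
Length 3: L₁..L₃: k=1: 0+31552+46·32·29=74240; k=2: 50048+0+46·34·29=95404 → min 74240 | L₂..L₄: k=2: 0+2958+32·34·3=6222; k=3: 31552+0+32·29·3=34336 → min 6222 | L₃..L₅: k=3: 0+2697+34·29·31=33263; k=4: 2958+0+34·3·31=6120 → min 6120.
Length 4: L₁..L₄: k=1: 0+6222+46·32·3=10638; k=2: 50048+2958+46·34·3=57698; k=3: 74240+0+46·29·3=78242 → min 10638 | L₂..L₅: k=2: 0+6120+32·34·31=39848; k=3: 31552+2697+32·29·31=63017; k=4: 6222+0+32·3·31=9198 → min 9198.
Length 5: L₁..L₅: k=1: 0+9198+46·32·31=54830; k=2: 50048+6120+46·34·31=104652; k=3: 74240+2697+46·29·31=118291; k=4: 10638+0+46·3·31=14916 → min 14916.
Optimal order: ((L₁ × (L₂ × (L₃ × L₄))) × L₅) with cost 14916.

14916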